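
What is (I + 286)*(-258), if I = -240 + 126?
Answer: -44376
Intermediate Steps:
I = -114
(I + 286)*(-258) = (-114 + 286)*(-258) = 172*(-258) = -44376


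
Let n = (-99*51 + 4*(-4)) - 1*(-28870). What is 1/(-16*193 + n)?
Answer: 1/20717 ≈ 4.8270e-5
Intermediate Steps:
n = 23805 (n = (-5049 - 16) + 28870 = -5065 + 28870 = 23805)
1/(-16*193 + n) = 1/(-16*193 + 23805) = 1/(-3088 + 23805) = 1/20717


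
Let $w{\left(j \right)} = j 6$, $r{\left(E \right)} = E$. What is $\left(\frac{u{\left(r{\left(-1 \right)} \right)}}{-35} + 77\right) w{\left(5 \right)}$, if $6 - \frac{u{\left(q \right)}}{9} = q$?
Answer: $2256$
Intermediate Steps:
$u{\left(q \right)} = 54 - 9 q$
$w{\left(j \right)} = 6 j$
$\left(\frac{u{\left(r{\left(-1 \right)} \right)}}{-35} + 77\right) w{\left(5 \right)} = \left(\frac{54 - -9}{-35} + 77\right) 6 \cdot 5 = \left(\left(54 + 9\right) \left(- \frac{1}{35}\right) + 77\right) 30 = \left(63 \left(- \frac{1}{35}\right) + 77\right) 30 = \left(- \frac{9}{5} + 77\right) 30 = \frac{376}{5} \cdot 30 = 2256$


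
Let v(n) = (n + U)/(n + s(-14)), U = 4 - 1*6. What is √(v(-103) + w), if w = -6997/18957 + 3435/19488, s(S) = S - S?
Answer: √8311344767044578294/3170975304 ≈ 0.90917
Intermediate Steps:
s(S) = 0
U = -2 (U = 4 - 6 = -2)
v(n) = (-2 + n)/n (v(n) = (n - 2)/(n + 0) = (-2 + n)/n)
w = -23746747/123144672 (w = -6997*1/18957 + 3435*(1/19488) = -6997/18957 + 1145/6496 = -23746747/123144672 ≈ -0.19284)
√(v(-103) + w) = √((-2 - 103)/(-103) - 23746747/123144672) = √(-1/103*(-105) - 23746747/123144672) = √(105/103 - 23746747/123144672) = √(10484275619/12683901216) = √8311344767044578294/3170975304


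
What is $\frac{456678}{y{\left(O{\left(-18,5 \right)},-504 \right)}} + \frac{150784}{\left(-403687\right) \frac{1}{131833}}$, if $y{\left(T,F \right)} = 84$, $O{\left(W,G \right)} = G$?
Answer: $- \frac{247570470377}{5651618} \approx -43805.0$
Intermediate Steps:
$\frac{456678}{y{\left(O{\left(-18,5 \right)},-504 \right)}} + \frac{150784}{\left(-403687\right) \frac{1}{131833}} = \frac{456678}{84} + \frac{150784}{\left(-403687\right) \frac{1}{131833}} = 456678 \cdot \frac{1}{84} + \frac{150784}{\left(-403687\right) \frac{1}{131833}} = \frac{76113}{14} + \frac{150784}{- \frac{403687}{131833}} = \frac{76113}{14} + 150784 \left(- \frac{131833}{403687}\right) = \frac{76113}{14} - \frac{19878307072}{403687} = - \frac{247570470377}{5651618}$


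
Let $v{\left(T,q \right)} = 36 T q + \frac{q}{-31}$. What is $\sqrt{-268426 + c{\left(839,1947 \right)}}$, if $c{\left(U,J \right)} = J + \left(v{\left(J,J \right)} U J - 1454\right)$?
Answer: $\frac{\sqrt{214232572798588518}}{31} \approx 1.4931 \cdot 10^{7}$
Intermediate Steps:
$v{\left(T,q \right)} = - \frac{q}{31} + 36 T q$ ($v{\left(T,q \right)} = 36 T q + q \left(- \frac{1}{31}\right) = 36 T q - \frac{q}{31} = - \frac{q}{31} + 36 T q$)
$c{\left(U,J \right)} = -1454 + J + \frac{U J^{2} \left(-1 + 1116 J\right)}{31}$ ($c{\left(U,J \right)} = J + \left(\frac{J \left(-1 + 1116 J\right)}{31} U J - 1454\right) = J + \left(\frac{J U \left(-1 + 1116 J\right)}{31} J - 1454\right) = J + \left(\frac{U J^{2} \left(-1 + 1116 J\right)}{31} - 1454\right) = J + \left(-1454 + \frac{U J^{2} \left(-1 + 1116 J\right)}{31}\right) = -1454 + J + \frac{U J^{2} \left(-1 + 1116 J\right)}{31}$)
$\sqrt{-268426 + c{\left(839,1947 \right)}} = \sqrt{-268426 + \left(-1454 + 1947 + \frac{1}{31} \cdot 839 \cdot 1947^{2} \left(-1 + 1116 \cdot 1947\right)\right)} = \sqrt{-268426 + \left(-1454 + 1947 + \frac{1}{31} \cdot 839 \cdot 3790809 \left(-1 + 2172852\right)\right)} = \sqrt{-268426 + \left(-1454 + 1947 + \frac{1}{31} \cdot 839 \cdot 3790809 \cdot 2172851\right)} = \sqrt{-268426 + \left(-1454 + 1947 + \frac{6910728163099101}{31}\right)} = \sqrt{-268426 + \frac{6910728163114384}{31}} = \sqrt{\frac{6910728154793178}{31}} = \frac{\sqrt{214232572798588518}}{31}$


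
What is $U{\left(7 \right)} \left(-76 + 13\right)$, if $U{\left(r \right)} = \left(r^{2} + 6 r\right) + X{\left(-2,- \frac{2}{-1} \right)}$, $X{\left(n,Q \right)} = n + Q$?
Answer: $-5733$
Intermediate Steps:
$X{\left(n,Q \right)} = Q + n$
$U{\left(r \right)} = r^{2} + 6 r$ ($U{\left(r \right)} = \left(r^{2} + 6 r\right) - \left(2 + \frac{2}{-1}\right) = \left(r^{2} + 6 r\right) - 0 = \left(r^{2} + 6 r\right) + \left(2 - 2\right) = \left(r^{2} + 6 r\right) + 0 = r^{2} + 6 r$)
$U{\left(7 \right)} \left(-76 + 13\right) = 7 \left(6 + 7\right) \left(-76 + 13\right) = 7 \cdot 13 \left(-63\right) = 91 \left(-63\right) = -5733$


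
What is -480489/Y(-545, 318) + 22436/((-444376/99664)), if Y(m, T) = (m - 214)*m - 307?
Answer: -115560633541907/22960241356 ≈ -5033.1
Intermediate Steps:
Y(m, T) = -307 + m*(-214 + m) (Y(m, T) = (-214 + m)*m - 307 = m*(-214 + m) - 307 = -307 + m*(-214 + m))
-480489/Y(-545, 318) + 22436/((-444376/99664)) = -480489/(-307 + (-545)² - 214*(-545)) + 22436/((-444376/99664)) = -480489/(-307 + 297025 + 116630) + 22436/((-444376*1/99664)) = -480489/413348 + 22436/(-55547/12458) = -480489*1/413348 + 22436*(-12458/55547) = -480489/413348 - 279507688/55547 = -115560633541907/22960241356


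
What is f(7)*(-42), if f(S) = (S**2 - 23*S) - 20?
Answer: 5544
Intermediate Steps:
f(S) = -20 + S**2 - 23*S
f(7)*(-42) = (-20 + 7**2 - 23*7)*(-42) = (-20 + 49 - 161)*(-42) = -132*(-42) = 5544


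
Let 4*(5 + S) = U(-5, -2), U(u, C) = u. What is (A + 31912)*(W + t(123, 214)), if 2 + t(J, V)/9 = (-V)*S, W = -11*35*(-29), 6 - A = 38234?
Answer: -146433302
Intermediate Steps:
A = -38228 (A = 6 - 1*38234 = 6 - 38234 = -38228)
S = -25/4 (S = -5 + (1/4)*(-5) = -5 - 5/4 = -25/4 ≈ -6.2500)
W = 11165 (W = -385*(-29) = 11165)
t(J, V) = -18 + 225*V/4 (t(J, V) = -18 + 9*(-V*(-25/4)) = -18 + 9*(25*V/4) = -18 + 225*V/4)
(A + 31912)*(W + t(123, 214)) = (-38228 + 31912)*(11165 + (-18 + (225/4)*214)) = -6316*(11165 + (-18 + 24075/2)) = -6316*(11165 + 24039/2) = -6316*46369/2 = -146433302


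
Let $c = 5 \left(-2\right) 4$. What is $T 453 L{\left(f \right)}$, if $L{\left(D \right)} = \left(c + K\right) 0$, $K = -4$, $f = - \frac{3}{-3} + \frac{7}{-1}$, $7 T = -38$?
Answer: $0$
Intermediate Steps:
$c = -40$ ($c = \left(-10\right) 4 = -40$)
$T = - \frac{38}{7}$ ($T = \frac{1}{7} \left(-38\right) = - \frac{38}{7} \approx -5.4286$)
$f = -6$ ($f = \left(-3\right) \left(- \frac{1}{3}\right) + 7 \left(-1\right) = 1 - 7 = -6$)
$L{\left(D \right)} = 0$ ($L{\left(D \right)} = \left(-40 - 4\right) 0 = \left(-44\right) 0 = 0$)
$T 453 L{\left(f \right)} = \left(- \frac{38}{7}\right) 453 \cdot 0 = \left(- \frac{17214}{7}\right) 0 = 0$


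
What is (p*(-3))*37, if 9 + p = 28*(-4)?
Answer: 13431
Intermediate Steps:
p = -121 (p = -9 + 28*(-4) = -9 - 112 = -121)
(p*(-3))*37 = -121*(-3)*37 = 363*37 = 13431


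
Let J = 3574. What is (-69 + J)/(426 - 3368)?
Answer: -3505/2942 ≈ -1.1914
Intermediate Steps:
(-69 + J)/(426 - 3368) = (-69 + 3574)/(426 - 3368) = 3505/(-2942) = 3505*(-1/2942) = -3505/2942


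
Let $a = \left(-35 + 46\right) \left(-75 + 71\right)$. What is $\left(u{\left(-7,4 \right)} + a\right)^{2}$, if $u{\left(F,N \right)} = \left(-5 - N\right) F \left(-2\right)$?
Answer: $28900$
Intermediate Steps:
$u{\left(F,N \right)} = - 2 F \left(-5 - N\right)$ ($u{\left(F,N \right)} = F \left(-5 - N\right) \left(-2\right) = - 2 F \left(-5 - N\right)$)
$a = -44$ ($a = 11 \left(-4\right) = -44$)
$\left(u{\left(-7,4 \right)} + a\right)^{2} = \left(2 \left(-7\right) \left(5 + 4\right) - 44\right)^{2} = \left(2 \left(-7\right) 9 - 44\right)^{2} = \left(-126 - 44\right)^{2} = \left(-170\right)^{2} = 28900$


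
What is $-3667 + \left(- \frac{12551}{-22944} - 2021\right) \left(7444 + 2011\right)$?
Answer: $- \frac{438392151863}{22944} \approx -1.9107 \cdot 10^{7}$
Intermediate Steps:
$-3667 + \left(- \frac{12551}{-22944} - 2021\right) \left(7444 + 2011\right) = -3667 + \left(\left(-12551\right) \left(- \frac{1}{22944}\right) - 2021\right) 9455 = -3667 + \left(\frac{12551}{22944} - 2021\right) 9455 = -3667 - \frac{438308016215}{22944} = - \frac{438392151863}{22944}$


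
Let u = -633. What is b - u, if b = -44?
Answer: 589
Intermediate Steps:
b - u = -44 - 1*(-633) = -44 + 633 = 589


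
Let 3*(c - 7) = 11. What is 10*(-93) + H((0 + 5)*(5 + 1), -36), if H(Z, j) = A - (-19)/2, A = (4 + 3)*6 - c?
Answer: -5335/6 ≈ -889.17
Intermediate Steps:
c = 32/3 (c = 7 + (⅓)*11 = 7 + 11/3 = 32/3 ≈ 10.667)
A = 94/3 (A = (4 + 3)*6 - 1*32/3 = 7*6 - 32/3 = 42 - 32/3 = 94/3 ≈ 31.333)
H(Z, j) = 245/6 (H(Z, j) = 94/3 - (-19)/2 = 94/3 - 1*(-19/2) = 94/3 + 19/2 = 245/6)
10*(-93) + H((0 + 5)*(5 + 1), -36) = 10*(-93) + 245/6 = -930 + 245/6 = -5335/6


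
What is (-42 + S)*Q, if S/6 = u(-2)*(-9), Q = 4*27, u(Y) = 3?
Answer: -22032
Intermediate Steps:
Q = 108
S = -162 (S = 6*(3*(-9)) = 6*(-27) = -162)
(-42 + S)*Q = (-42 - 162)*108 = -204*108 = -22032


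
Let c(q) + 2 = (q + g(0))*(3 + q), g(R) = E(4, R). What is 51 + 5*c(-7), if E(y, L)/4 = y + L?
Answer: -139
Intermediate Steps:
E(y, L) = 4*L + 4*y (E(y, L) = 4*(y + L) = 4*(L + y) = 4*L + 4*y)
g(R) = 16 + 4*R (g(R) = 4*R + 4*4 = 4*R + 16 = 16 + 4*R)
c(q) = -2 + (3 + q)*(16 + q) (c(q) = -2 + (q + (16 + 4*0))*(3 + q) = -2 + (q + (16 + 0))*(3 + q) = -2 + (q + 16)*(3 + q) = -2 + (16 + q)*(3 + q) = -2 + (3 + q)*(16 + q))
51 + 5*c(-7) = 51 + 5*(46 + (-7)² + 19*(-7)) = 51 + 5*(46 + 49 - 133) = 51 + 5*(-38) = 51 - 190 = -139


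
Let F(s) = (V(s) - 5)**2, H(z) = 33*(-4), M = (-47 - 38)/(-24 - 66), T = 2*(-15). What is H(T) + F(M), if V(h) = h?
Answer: -37439/324 ≈ -115.55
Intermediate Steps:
T = -30
M = 17/18 (M = -85/(-90) = -85*(-1/90) = 17/18 ≈ 0.94444)
H(z) = -132
F(s) = (-5 + s)**2 (F(s) = (s - 5)**2 = (-5 + s)**2)
H(T) + F(M) = -132 + (-5 + 17/18)**2 = -132 + (-73/18)**2 = -132 + 5329/324 = -37439/324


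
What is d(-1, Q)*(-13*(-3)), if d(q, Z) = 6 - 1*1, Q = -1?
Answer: 195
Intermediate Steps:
d(q, Z) = 5 (d(q, Z) = 6 - 1 = 5)
d(-1, Q)*(-13*(-3)) = 5*(-13*(-3)) = 5*39 = 195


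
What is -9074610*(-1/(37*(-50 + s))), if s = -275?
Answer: -1814922/2405 ≈ -754.65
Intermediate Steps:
-9074610*(-1/(37*(-50 + s))) = -9074610*(-1/(37*(-50 - 275))) = -9074610/((-325*(-37))) = -9074610/12025 = -9074610*1/12025 = -1814922/2405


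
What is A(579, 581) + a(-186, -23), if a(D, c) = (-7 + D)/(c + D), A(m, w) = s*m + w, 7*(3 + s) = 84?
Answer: 1210721/209 ≈ 5792.9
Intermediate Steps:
s = 9 (s = -3 + (⅐)*84 = -3 + 12 = 9)
A(m, w) = w + 9*m (A(m, w) = 9*m + w = w + 9*m)
a(D, c) = (-7 + D)/(D + c)
A(579, 581) + a(-186, -23) = (581 + 9*579) + (-7 - 186)/(-186 - 23) = (581 + 5211) - 193/(-209) = 5792 - 1/209*(-193) = 5792 + 193/209 = 1210721/209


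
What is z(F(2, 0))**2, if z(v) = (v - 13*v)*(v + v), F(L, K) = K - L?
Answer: 9216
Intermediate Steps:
z(v) = -24*v**2 (z(v) = (-12*v)*(2*v) = -24*v**2)
z(F(2, 0))**2 = (-24*(0 - 1*2)**2)**2 = (-24*(0 - 2)**2)**2 = (-24*(-2)**2)**2 = (-24*4)**2 = (-96)**2 = 9216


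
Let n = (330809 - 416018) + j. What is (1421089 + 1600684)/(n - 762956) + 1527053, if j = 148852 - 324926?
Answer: 1564064215894/1024239 ≈ 1.5271e+6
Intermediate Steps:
j = -176074
n = -261283 (n = (330809 - 416018) - 176074 = -85209 - 176074 = -261283)
(1421089 + 1600684)/(n - 762956) + 1527053 = (1421089 + 1600684)/(-261283 - 762956) + 1527053 = 3021773/(-1024239) + 1527053 = 3021773*(-1/1024239) + 1527053 = -3021773/1024239 + 1527053 = 1564064215894/1024239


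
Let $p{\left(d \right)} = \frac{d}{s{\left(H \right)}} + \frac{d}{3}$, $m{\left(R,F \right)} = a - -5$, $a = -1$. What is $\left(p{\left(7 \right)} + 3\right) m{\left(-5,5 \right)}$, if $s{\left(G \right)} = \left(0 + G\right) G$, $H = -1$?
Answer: $\frac{148}{3} \approx 49.333$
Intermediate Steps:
$s{\left(G \right)} = G^{2}$ ($s{\left(G \right)} = G G = G^{2}$)
$m{\left(R,F \right)} = 4$ ($m{\left(R,F \right)} = -1 - -5 = -1 + 5 = 4$)
$p{\left(d \right)} = \frac{4 d}{3}$ ($p{\left(d \right)} = \frac{d}{\left(-1\right)^{2}} + \frac{d}{3} = \frac{d}{1} + d \frac{1}{3} = d 1 + \frac{d}{3} = d + \frac{d}{3} = \frac{4 d}{3}$)
$\left(p{\left(7 \right)} + 3\right) m{\left(-5,5 \right)} = \left(\frac{4}{3} \cdot 7 + 3\right) 4 = \left(\frac{28}{3} + 3\right) 4 = \frac{37}{3} \cdot 4 = \frac{148}{3}$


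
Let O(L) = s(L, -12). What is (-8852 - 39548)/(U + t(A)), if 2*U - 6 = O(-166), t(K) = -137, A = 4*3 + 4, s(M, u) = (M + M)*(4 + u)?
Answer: -24200/597 ≈ -40.536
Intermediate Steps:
s(M, u) = 2*M*(4 + u) (s(M, u) = (2*M)*(4 + u) = 2*M*(4 + u))
A = 16 (A = 12 + 4 = 16)
O(L) = -16*L (O(L) = 2*L*(4 - 12) = 2*L*(-8) = -16*L)
U = 1331 (U = 3 + (-16*(-166))/2 = 3 + (½)*2656 = 3 + 1328 = 1331)
(-8852 - 39548)/(U + t(A)) = (-8852 - 39548)/(1331 - 137) = -48400/1194 = -48400*1/1194 = -24200/597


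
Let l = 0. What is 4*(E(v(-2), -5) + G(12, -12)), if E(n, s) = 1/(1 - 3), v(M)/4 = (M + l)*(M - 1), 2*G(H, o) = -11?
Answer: -24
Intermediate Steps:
G(H, o) = -11/2 (G(H, o) = (½)*(-11) = -11/2)
v(M) = 4*M*(-1 + M) (v(M) = 4*((M + 0)*(M - 1)) = 4*(M*(-1 + M)) = 4*M*(-1 + M))
E(n, s) = -½ (E(n, s) = 1/(-2) = -½)
4*(E(v(-2), -5) + G(12, -12)) = 4*(-½ - 11/2) = 4*(-6) = -24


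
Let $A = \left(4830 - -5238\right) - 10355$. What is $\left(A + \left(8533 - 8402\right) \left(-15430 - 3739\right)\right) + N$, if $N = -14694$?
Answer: $-2526120$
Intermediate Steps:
$A = -287$ ($A = \left(4830 + 5238\right) - 10355 = 10068 - 10355 = -287$)
$\left(A + \left(8533 - 8402\right) \left(-15430 - 3739\right)\right) + N = \left(-287 + \left(8533 - 8402\right) \left(-15430 - 3739\right)\right) - 14694 = \left(-287 + 131 \left(-19169\right)\right) - 14694 = \left(-287 - 2511139\right) - 14694 = -2511426 - 14694 = -2526120$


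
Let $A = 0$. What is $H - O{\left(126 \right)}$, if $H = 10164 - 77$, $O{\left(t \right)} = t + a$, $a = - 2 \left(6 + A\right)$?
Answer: $9973$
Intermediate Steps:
$a = -12$ ($a = - 2 \left(6 + 0\right) = \left(-2\right) 6 = -12$)
$O{\left(t \right)} = -12 + t$ ($O{\left(t \right)} = t - 12 = -12 + t$)
$H = 10087$ ($H = 10164 - 77 = 10087$)
$H - O{\left(126 \right)} = 10087 - \left(-12 + 126\right) = 10087 - 114 = 9973$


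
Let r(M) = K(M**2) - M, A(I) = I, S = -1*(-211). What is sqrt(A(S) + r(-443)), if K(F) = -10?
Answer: 2*sqrt(161) ≈ 25.377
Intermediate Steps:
S = 211
r(M) = -10 - M
sqrt(A(S) + r(-443)) = sqrt(211 + (-10 - 1*(-443))) = sqrt(211 + (-10 + 443)) = sqrt(211 + 433) = sqrt(644) = 2*sqrt(161)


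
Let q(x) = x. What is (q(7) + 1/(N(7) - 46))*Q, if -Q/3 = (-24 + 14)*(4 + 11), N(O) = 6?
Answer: 12555/4 ≈ 3138.8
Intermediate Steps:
Q = 450 (Q = -3*(-24 + 14)*(4 + 11) = -(-30)*15 = -3*(-150) = 450)
(q(7) + 1/(N(7) - 46))*Q = (7 + 1/(6 - 46))*450 = (7 + 1/(-40))*450 = (7 - 1/40)*450 = (279/40)*450 = 12555/4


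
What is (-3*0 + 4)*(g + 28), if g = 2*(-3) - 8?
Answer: 56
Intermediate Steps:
g = -14 (g = -6 - 8 = -14)
(-3*0 + 4)*(g + 28) = (-3*0 + 4)*(-14 + 28) = (0 + 4)*14 = 4*14 = 56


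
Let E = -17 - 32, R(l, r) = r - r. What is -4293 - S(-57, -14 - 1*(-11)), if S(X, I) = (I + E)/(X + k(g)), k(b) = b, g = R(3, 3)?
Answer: -244753/57 ≈ -4293.9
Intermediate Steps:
R(l, r) = 0
g = 0
E = -49
S(X, I) = (-49 + I)/X (S(X, I) = (I - 49)/(X + 0) = (-49 + I)/X)
-4293 - S(-57, -14 - 1*(-11)) = -4293 - (-49 + (-14 - 1*(-11)))/(-57) = -4293 - (-1)*(-49 + (-14 + 11))/57 = -4293 - (-1)*(-49 - 3)/57 = -4293 - (-1)*(-52)/57 = -4293 - 1*52/57 = -4293 - 52/57 = -244753/57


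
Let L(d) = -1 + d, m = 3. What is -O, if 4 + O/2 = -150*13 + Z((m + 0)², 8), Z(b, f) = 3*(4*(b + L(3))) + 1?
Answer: 3642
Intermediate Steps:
Z(b, f) = 25 + 12*b (Z(b, f) = 3*(4*(b + (-1 + 3))) + 1 = 3*(4*(b + 2)) + 1 = 3*(4*(2 + b)) + 1 = 3*(8 + 4*b) + 1 = (24 + 12*b) + 1 = 25 + 12*b)
O = -3642 (O = -8 + 2*(-150*13 + (25 + 12*(3 + 0)²)) = -8 + 2*(-1950 + (25 + 12*3²)) = -8 + 2*(-1950 + (25 + 12*9)) = -8 + 2*(-1950 + (25 + 108)) = -8 + 2*(-1950 + 133) = -8 + 2*(-1817) = -8 - 3634 = -3642)
-O = -1*(-3642) = 3642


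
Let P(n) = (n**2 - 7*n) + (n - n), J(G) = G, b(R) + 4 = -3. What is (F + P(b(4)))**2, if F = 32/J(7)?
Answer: 515524/49 ≈ 10521.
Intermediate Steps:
b(R) = -7 (b(R) = -4 - 3 = -7)
P(n) = n**2 - 7*n (P(n) = (n**2 - 7*n) + 0 = n**2 - 7*n)
F = 32/7 ≈ 4.5714
(F + P(b(4)))**2 = (32/7 - 7*(-7 - 7))**2 = (32/7 - 7*(-14))**2 = (32/7 + 98)**2 = (718/7)**2 = 515524/49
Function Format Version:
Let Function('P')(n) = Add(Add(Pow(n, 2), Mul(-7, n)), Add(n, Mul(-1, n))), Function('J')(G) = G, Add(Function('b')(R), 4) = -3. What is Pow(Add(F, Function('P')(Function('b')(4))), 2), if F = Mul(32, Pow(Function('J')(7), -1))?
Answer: Rational(515524, 49) ≈ 10521.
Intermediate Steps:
Function('b')(R) = -7 (Function('b')(R) = Add(-4, -3) = -7)
Function('P')(n) = Add(Pow(n, 2), Mul(-7, n)) (Function('P')(n) = Add(Add(Pow(n, 2), Mul(-7, n)), 0) = Add(Pow(n, 2), Mul(-7, n)))
F = Rational(32, 7) (F = Mul(32, Pow(7, -1)) = Mul(32, Rational(1, 7)) = Rational(32, 7) ≈ 4.5714)
Pow(Add(F, Function('P')(Function('b')(4))), 2) = Pow(Add(Rational(32, 7), Mul(-7, Add(-7, -7))), 2) = Pow(Add(Rational(32, 7), Mul(-7, -14)), 2) = Pow(Add(Rational(32, 7), 98), 2) = Pow(Rational(718, 7), 2) = Rational(515524, 49)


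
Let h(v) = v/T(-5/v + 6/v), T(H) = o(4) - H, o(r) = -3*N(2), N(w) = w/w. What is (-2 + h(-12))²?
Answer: 5476/1225 ≈ 4.4702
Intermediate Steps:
N(w) = 1
o(r) = -3 (o(r) = -3*1 = -3)
T(H) = -3 - H
h(v) = v/(-3 - 1/v) (h(v) = v/(-3 - (-5/v + 6/v)) = v/(-3 - 1/v))
(-2 + h(-12))² = (-2 - 1*(-12)²/(1 + 3*(-12)))² = (-2 - 1*144/(1 - 36))² = (-2 - 1*144/(-35))² = (-2 - 1*144*(-1/35))² = (-2 + 144/35)² = (74/35)² = 5476/1225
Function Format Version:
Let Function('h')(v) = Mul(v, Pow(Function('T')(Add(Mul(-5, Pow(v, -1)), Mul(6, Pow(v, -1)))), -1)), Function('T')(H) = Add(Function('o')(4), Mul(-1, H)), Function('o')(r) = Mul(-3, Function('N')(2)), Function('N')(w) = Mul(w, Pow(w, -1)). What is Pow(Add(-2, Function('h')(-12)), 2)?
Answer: Rational(5476, 1225) ≈ 4.4702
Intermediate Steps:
Function('N')(w) = 1
Function('o')(r) = -3 (Function('o')(r) = Mul(-3, 1) = -3)
Function('T')(H) = Add(-3, Mul(-1, H))
Function('h')(v) = Mul(v, Pow(Add(-3, Mul(-1, Pow(v, -1))), -1)) (Function('h')(v) = Mul(v, Pow(Add(-3, Mul(-1, Add(Mul(-5, Pow(v, -1)), Mul(6, Pow(v, -1))))), -1)) = Mul(v, Pow(Add(-3, Mul(-1, Pow(v, -1))), -1)))
Pow(Add(-2, Function('h')(-12)), 2) = Pow(Add(-2, Mul(-1, Pow(-12, 2), Pow(Add(1, Mul(3, -12)), -1))), 2) = Pow(Add(-2, Mul(-1, 144, Pow(Add(1, -36), -1))), 2) = Pow(Add(-2, Mul(-1, 144, Pow(-35, -1))), 2) = Pow(Add(-2, Mul(-1, 144, Rational(-1, 35))), 2) = Pow(Add(-2, Rational(144, 35)), 2) = Pow(Rational(74, 35), 2) = Rational(5476, 1225)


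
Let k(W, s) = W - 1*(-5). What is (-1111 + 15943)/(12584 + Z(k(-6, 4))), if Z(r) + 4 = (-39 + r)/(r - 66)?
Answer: 248436/210725 ≈ 1.1790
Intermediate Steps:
k(W, s) = 5 + W (k(W, s) = W + 5 = 5 + W)
Z(r) = -4 + (-39 + r)/(-66 + r) (Z(r) = -4 + (-39 + r)/(r - 66) = -4 + (-39 + r)/(-66 + r))
(-1111 + 15943)/(12584 + Z(k(-6, 4))) = (-1111 + 15943)/(12584 + 3*(75 - (5 - 6))/(-66 + (5 - 6))) = 14832/(12584 + 3*(75 - 1*(-1))/(-66 - 1)) = 14832/(12584 + 3*(75 + 1)/(-67)) = 14832/(12584 + 3*(-1/67)*76) = 14832/(12584 - 228/67) = 14832/(842900/67) = 14832*(67/842900) = 248436/210725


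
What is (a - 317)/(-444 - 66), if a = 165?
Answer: 76/255 ≈ 0.29804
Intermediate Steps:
(a - 317)/(-444 - 66) = (165 - 317)/(-444 - 66) = -152/(-510) = -152*(-1/510) = 76/255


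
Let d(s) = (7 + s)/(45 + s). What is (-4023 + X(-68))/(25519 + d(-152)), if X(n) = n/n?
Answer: -215177/1365339 ≈ -0.15760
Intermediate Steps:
d(s) = (7 + s)/(45 + s)
X(n) = 1
(-4023 + X(-68))/(25519 + d(-152)) = (-4023 + 1)/(25519 + (7 - 152)/(45 - 152)) = -4022/(25519 - 145/(-107)) = -4022/(25519 - 1/107*(-145)) = -4022/(25519 + 145/107) = -4022/2730678/107 = -4022*107/2730678 = -215177/1365339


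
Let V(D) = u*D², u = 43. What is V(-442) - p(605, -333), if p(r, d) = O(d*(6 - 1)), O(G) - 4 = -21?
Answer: 8400669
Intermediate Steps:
O(G) = -17 (O(G) = 4 - 21 = -17)
V(D) = 43*D²
p(r, d) = -17
V(-442) - p(605, -333) = 43*(-442)² - 1*(-17) = 43*195364 + 17 = 8400652 + 17 = 8400669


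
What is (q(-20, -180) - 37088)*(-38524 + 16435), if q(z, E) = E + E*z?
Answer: 743692452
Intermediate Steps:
(q(-20, -180) - 37088)*(-38524 + 16435) = (-180*(1 - 20) - 37088)*(-38524 + 16435) = (-180*(-19) - 37088)*(-22089) = (3420 - 37088)*(-22089) = -33668*(-22089) = 743692452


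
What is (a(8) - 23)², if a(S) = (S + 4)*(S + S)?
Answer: 28561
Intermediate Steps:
a(S) = 2*S*(4 + S) (a(S) = (4 + S)*(2*S) = 2*S*(4 + S))
(a(8) - 23)² = (2*8*(4 + 8) - 23)² = (2*8*12 - 23)² = (192 - 23)² = 169² = 28561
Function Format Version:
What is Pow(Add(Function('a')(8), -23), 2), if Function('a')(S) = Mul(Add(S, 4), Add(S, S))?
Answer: 28561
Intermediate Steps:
Function('a')(S) = Mul(2, S, Add(4, S)) (Function('a')(S) = Mul(Add(4, S), Mul(2, S)) = Mul(2, S, Add(4, S)))
Pow(Add(Function('a')(8), -23), 2) = Pow(Add(Mul(2, 8, Add(4, 8)), -23), 2) = Pow(Add(Mul(2, 8, 12), -23), 2) = Pow(Add(192, -23), 2) = Pow(169, 2) = 28561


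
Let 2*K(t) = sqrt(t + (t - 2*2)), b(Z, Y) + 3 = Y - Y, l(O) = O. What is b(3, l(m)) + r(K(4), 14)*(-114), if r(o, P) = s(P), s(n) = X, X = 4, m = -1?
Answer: -459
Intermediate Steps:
b(Z, Y) = -3 (b(Z, Y) = -3 + (Y - Y) = -3 + 0 = -3)
s(n) = 4
K(t) = sqrt(-4 + 2*t)/2 (K(t) = sqrt(t + (t - 2*2))/2 = sqrt(t + (t - 4))/2 = sqrt(t + (-4 + t))/2 = sqrt(-4 + 2*t)/2)
r(o, P) = 4
b(3, l(m)) + r(K(4), 14)*(-114) = -3 + 4*(-114) = -3 - 456 = -459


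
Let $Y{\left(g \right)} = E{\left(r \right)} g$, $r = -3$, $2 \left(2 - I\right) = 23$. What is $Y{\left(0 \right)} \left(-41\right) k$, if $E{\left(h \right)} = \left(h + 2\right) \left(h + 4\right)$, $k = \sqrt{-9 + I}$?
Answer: $0$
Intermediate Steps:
$I = - \frac{19}{2}$ ($I = 2 - \frac{23}{2} = - \frac{19}{2} \approx -9.5$)
$k = \frac{i \sqrt{74}}{2}$ ($k = \sqrt{-9 - \frac{19}{2}} = \sqrt{- \frac{37}{2}} = \frac{i \sqrt{74}}{2} \approx 4.3012 i$)
$E{\left(h \right)} = \left(2 + h\right) \left(4 + h\right)$
$Y{\left(g \right)} = - g$ ($Y{\left(g \right)} = \left(8 + \left(-3\right)^{2} + 6 \left(-3\right)\right) g = \left(8 + 9 - 18\right) g = - g$)
$Y{\left(0 \right)} \left(-41\right) k = \left(-1\right) 0 \left(-41\right) \frac{i \sqrt{74}}{2} = 0 \left(-41\right) \frac{i \sqrt{74}}{2} = 0 \frac{i \sqrt{74}}{2} = 0$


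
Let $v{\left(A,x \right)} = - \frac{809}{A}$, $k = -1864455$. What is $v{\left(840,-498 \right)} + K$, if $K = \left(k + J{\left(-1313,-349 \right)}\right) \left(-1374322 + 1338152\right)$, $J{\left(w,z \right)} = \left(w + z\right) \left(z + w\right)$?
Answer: $- \frac{27277343630009}{840} \approx -3.2473 \cdot 10^{10}$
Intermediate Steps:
$J{\left(w,z \right)} = \left(w + z\right)^{2}$ ($J{\left(w,z \right)} = \left(w + z\right) \left(w + z\right) = \left(w + z\right)^{2}$)
$K = -32473028130$ ($K = \left(-1864455 + \left(-1313 - 349\right)^{2}\right) \left(-1374322 + 1338152\right) = \left(-1864455 + \left(-1662\right)^{2}\right) \left(-36170\right) = \left(-1864455 + 2762244\right) \left(-36170\right) = 897789 \left(-36170\right) = -32473028130$)
$v{\left(840,-498 \right)} + K = - \frac{809}{840} - 32473028130 = - \frac{27277343630009}{840}$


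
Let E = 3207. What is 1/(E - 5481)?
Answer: -1/2274 ≈ -0.00043975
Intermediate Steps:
1/(E - 5481) = 1/(3207 - 5481) = 1/(-2274) = -1/2274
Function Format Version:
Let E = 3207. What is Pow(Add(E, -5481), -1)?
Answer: Rational(-1, 2274) ≈ -0.00043975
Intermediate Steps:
Pow(Add(E, -5481), -1) = Pow(Add(3207, -5481), -1) = Pow(-2274, -1) = Rational(-1, 2274)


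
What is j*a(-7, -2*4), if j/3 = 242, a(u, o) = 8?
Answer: 5808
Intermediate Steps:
j = 726 (j = 3*242 = 726)
j*a(-7, -2*4) = 726*8 = 5808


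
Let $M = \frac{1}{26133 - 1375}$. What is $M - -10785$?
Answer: $\frac{267015031}{24758} \approx 10785.0$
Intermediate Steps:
$M = \frac{1}{24758} \approx 4.0391 \cdot 10^{-5}$
$M - -10785 = \frac{1}{24758} - -10785 = \frac{1}{24758} + 10785 = \frac{267015031}{24758}$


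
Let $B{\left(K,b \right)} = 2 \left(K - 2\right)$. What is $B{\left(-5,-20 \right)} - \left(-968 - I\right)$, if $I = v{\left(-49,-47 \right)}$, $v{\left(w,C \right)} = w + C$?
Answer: $858$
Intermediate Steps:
$B{\left(K,b \right)} = -4 + 2 K$ ($B{\left(K,b \right)} = 2 \left(-2 + K\right) = -4 + 2 K$)
$v{\left(w,C \right)} = C + w$
$I = -96$ ($I = -47 - 49 = -96$)
$B{\left(-5,-20 \right)} - \left(-968 - I\right) = \left(-4 + 2 \left(-5\right)\right) - \left(-968 - -96\right) = \left(-4 - 10\right) - \left(-968 + 96\right) = -14 - -872 = -14 + 872 = 858$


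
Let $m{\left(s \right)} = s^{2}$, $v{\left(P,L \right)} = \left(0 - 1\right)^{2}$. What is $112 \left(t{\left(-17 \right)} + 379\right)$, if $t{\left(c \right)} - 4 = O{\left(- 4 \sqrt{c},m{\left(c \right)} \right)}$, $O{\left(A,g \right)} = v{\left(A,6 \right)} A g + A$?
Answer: $42896 - 129920 i \sqrt{17} \approx 42896.0 - 5.3567 \cdot 10^{5} i$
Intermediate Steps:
$v{\left(P,L \right)} = 1$ ($v{\left(P,L \right)} = \left(-1\right)^{2} = 1$)
$O{\left(A,g \right)} = A + A g$ ($O{\left(A,g \right)} = 1 A g + A = A g + A = A + A g$)
$t{\left(c \right)} = 4 - 4 \sqrt{c} \left(1 + c^{2}\right)$ ($t{\left(c \right)} = 4 + - 4 \sqrt{c} \left(1 + c^{2}\right) = 4 - 4 \sqrt{c} \left(1 + c^{2}\right)$)
$112 \left(t{\left(-17 \right)} + 379\right) = 112 \left(\left(4 - 4 \sqrt{-17} - 4 \left(-17\right)^{\frac{5}{2}}\right) + 379\right) = 112 \left(\left(4 - 4 i \sqrt{17} - 4 \cdot 289 i \sqrt{17}\right) + 379\right) = 112 \left(\left(4 - 4 i \sqrt{17} - 1156 i \sqrt{17}\right) + 379\right) = 112 \left(\left(4 - 1160 i \sqrt{17}\right) + 379\right) = 112 \left(383 - 1160 i \sqrt{17}\right) = 42896 - 129920 i \sqrt{17}$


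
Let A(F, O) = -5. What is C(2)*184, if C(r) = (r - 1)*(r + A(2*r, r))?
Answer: -552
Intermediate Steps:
C(r) = (-1 + r)*(-5 + r) (C(r) = (r - 1)*(r - 5) = (-1 + r)*(-5 + r))
C(2)*184 = (5 + 2² - 6*2)*184 = (5 + 4 - 12)*184 = -3*184 = -552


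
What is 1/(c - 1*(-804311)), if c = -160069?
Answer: 1/644242 ≈ 1.5522e-6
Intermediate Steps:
1/(c - 1*(-804311)) = 1/(-160069 - 1*(-804311)) = 1/(-160069 + 804311) = 1/644242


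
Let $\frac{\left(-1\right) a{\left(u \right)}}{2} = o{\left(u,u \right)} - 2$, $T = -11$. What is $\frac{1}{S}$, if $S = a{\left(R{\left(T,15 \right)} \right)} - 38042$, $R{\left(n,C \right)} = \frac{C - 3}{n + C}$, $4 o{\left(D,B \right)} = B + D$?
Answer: $- \frac{1}{38041} \approx -2.6287 \cdot 10^{-5}$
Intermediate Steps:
$o{\left(D,B \right)} = \frac{B}{4} + \frac{D}{4}$ ($o{\left(D,B \right)} = \frac{B + D}{4} = \frac{B}{4} + \frac{D}{4}$)
$R{\left(n,C \right)} = \frac{-3 + C}{C + n}$
$a{\left(u \right)} = 4 - u$ ($a{\left(u \right)} = - 2 \left(\left(\frac{u}{4} + \frac{u}{4}\right) - 2\right) = - 2 \left(\frac{u}{2} - 2\right) = - 2 \left(-2 + \frac{u}{2}\right) = 4 - u$)
$S = -38041$ ($S = \left(4 - \frac{-3 + 15}{15 - 11}\right) - 38042 = \left(4 - \frac{1}{4} \cdot 12\right) - 38042 = \left(4 - 3\right) - 38042 = 1 - 38042 = -38041$)
$\frac{1}{S} = \frac{1}{-38041} = - \frac{1}{38041}$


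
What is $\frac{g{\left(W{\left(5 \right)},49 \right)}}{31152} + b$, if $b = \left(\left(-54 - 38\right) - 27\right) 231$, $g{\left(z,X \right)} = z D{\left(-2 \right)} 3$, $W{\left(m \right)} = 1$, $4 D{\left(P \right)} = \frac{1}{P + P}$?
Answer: $- \frac{4567132417}{166144} \approx -27489.0$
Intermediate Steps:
$D{\left(P \right)} = \frac{1}{8 P}$ ($D{\left(P \right)} = \frac{1}{4 \left(P + P\right)} = \frac{1}{4 \cdot 2 P} = \frac{\frac{1}{2} \frac{1}{P}}{4} = \frac{1}{8 P}$)
$g{\left(z,X \right)} = - \frac{3 z}{16}$ ($g{\left(z,X \right)} = z \frac{1}{8 \left(-2\right)} 3 = z \frac{1}{8} \left(- \frac{1}{2}\right) 3 = z \left(- \frac{1}{16}\right) 3 = - \frac{z}{16} \cdot 3 = - \frac{3 z}{16}$)
$b = -27489$ ($b = \left(-92 - 27\right) 231 = \left(-119\right) 231 = -27489$)
$\frac{g{\left(W{\left(5 \right)},49 \right)}}{31152} + b = \frac{\left(- \frac{3}{16}\right) 1}{31152} - 27489 = \left(- \frac{3}{16}\right) \frac{1}{31152} - 27489 = - \frac{1}{166144} - 27489 = - \frac{4567132417}{166144}$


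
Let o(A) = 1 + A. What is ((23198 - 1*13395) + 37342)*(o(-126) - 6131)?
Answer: -294939120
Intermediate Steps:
((23198 - 1*13395) + 37342)*(o(-126) - 6131) = ((23198 - 1*13395) + 37342)*((1 - 126) - 6131) = ((23198 - 13395) + 37342)*(-125 - 6131) = (9803 + 37342)*(-6256) = 47145*(-6256) = -294939120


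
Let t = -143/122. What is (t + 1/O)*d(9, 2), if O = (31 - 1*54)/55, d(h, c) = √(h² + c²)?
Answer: -9999*√85/2806 ≈ -32.853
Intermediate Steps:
d(h, c) = √(c² + h²)
O = -23/55 (O = (31 - 54)*(1/55) = -23*1/55 = -23/55 ≈ -0.41818)
t = -143/122 (t = -143*1/122 = -143/122 ≈ -1.1721)
(t + 1/O)*d(9, 2) = (-143/122 + 1/(-23/55))*√(2² + 9²) = (-143/122 - 55/23)*√(4 + 81) = -9999*√85/2806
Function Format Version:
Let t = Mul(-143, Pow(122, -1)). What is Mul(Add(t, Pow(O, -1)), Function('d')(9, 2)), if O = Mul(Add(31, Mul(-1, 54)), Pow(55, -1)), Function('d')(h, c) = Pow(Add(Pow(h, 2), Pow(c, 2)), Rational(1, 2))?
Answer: Mul(Rational(-9999, 2806), Pow(85, Rational(1, 2))) ≈ -32.853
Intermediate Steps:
Function('d')(h, c) = Pow(Add(Pow(c, 2), Pow(h, 2)), Rational(1, 2))
O = Rational(-23, 55) (O = Mul(Add(31, -54), Rational(1, 55)) = Mul(-23, Rational(1, 55)) = Rational(-23, 55) ≈ -0.41818)
t = Rational(-143, 122) (t = Mul(-143, Rational(1, 122)) = Rational(-143, 122) ≈ -1.1721)
Mul(Add(t, Pow(O, -1)), Function('d')(9, 2)) = Mul(Add(Rational(-143, 122), Pow(Rational(-23, 55), -1)), Pow(Add(Pow(2, 2), Pow(9, 2)), Rational(1, 2))) = Mul(Add(Rational(-143, 122), Rational(-55, 23)), Pow(Add(4, 81), Rational(1, 2))) = Mul(Rational(-9999, 2806), Pow(85, Rational(1, 2)))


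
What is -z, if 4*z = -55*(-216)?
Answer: -2970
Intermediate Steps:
z = 2970 (z = (-55*(-216))/4 = (¼)*11880 = 2970)
-z = -1*2970 = -2970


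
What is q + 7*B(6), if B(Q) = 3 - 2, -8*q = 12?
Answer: 11/2 ≈ 5.5000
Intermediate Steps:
q = -3/2 (q = -⅛*12 = -3/2 ≈ -1.5000)
B(Q) = 1
q + 7*B(6) = -3/2 + 7*1 = -3/2 + 7 = 11/2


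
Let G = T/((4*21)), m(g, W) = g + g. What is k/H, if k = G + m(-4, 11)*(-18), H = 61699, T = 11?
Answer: 12107/5182716 ≈ 0.0023360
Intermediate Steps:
m(g, W) = 2*g
G = 11/84 (G = 11/((4*21)) = 11/84 ≈ 0.13095)
k = 12107/84 (k = 11/84 + (2*(-4))*(-18) = 11/84 - 8*(-18) = 11/84 + 144 = 12107/84 ≈ 144.13)
k/H = (12107/84)/61699 = (12107/84)*(1/61699) = 12107/5182716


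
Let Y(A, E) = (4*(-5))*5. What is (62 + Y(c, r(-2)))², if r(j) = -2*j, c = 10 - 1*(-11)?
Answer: 1444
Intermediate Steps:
c = 21 (c = 10 + 11 = 21)
Y(A, E) = -100 (Y(A, E) = -20*5 = -100)
(62 + Y(c, r(-2)))² = (62 - 100)² = (-38)² = 1444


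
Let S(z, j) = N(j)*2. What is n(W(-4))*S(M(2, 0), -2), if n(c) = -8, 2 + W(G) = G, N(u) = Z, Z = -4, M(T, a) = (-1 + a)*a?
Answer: 64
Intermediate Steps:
M(T, a) = a*(-1 + a)
N(u) = -4
S(z, j) = -8 (S(z, j) = -4*2 = -8)
W(G) = -2 + G
n(W(-4))*S(M(2, 0), -2) = -8*(-8) = 64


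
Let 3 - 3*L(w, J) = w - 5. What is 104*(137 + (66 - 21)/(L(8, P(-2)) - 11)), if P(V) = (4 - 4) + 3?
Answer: 152048/11 ≈ 13823.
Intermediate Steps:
P(V) = 3 (P(V) = 0 + 3 = 3)
L(w, J) = 8/3 - w/3 (L(w, J) = 1 - (w - 5)/3 = 1 - (-5 + w)/3 = 1 + (5/3 - w/3) = 8/3 - w/3)
104*(137 + (66 - 21)/(L(8, P(-2)) - 11)) = 104*(137 + (66 - 21)/((8/3 - ⅓*8) - 11)) = 104*(137 + 45/((8/3 - 8/3) - 11)) = 104*(137 + 45/(0 - 11)) = 104*(137 + 45/(-11)) = 104*(137 + 45*(-1/11)) = 104*(137 - 45/11) = 104*(1462/11) = 152048/11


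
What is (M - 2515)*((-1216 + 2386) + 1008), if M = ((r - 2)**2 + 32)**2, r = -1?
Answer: -1816452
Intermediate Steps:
M = 1681 (M = ((-1 - 2)**2 + 32)**2 = ((-3)**2 + 32)**2 = (9 + 32)**2 = 41**2 = 1681)
(M - 2515)*((-1216 + 2386) + 1008) = (1681 - 2515)*((-1216 + 2386) + 1008) = -834*(1170 + 1008) = -834*2178 = -1816452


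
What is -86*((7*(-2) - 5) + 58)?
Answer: -3354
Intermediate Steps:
-86*((7*(-2) - 5) + 58) = -86*((-14 - 5) + 58) = -86*(-19 + 58) = -86*39 = -3354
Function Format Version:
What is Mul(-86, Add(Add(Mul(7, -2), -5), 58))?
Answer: -3354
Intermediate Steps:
Mul(-86, Add(Add(Mul(7, -2), -5), 58)) = Mul(-86, Add(Add(-14, -5), 58)) = Mul(-86, Add(-19, 58)) = Mul(-86, 39) = -3354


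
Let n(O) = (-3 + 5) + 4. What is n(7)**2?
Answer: 36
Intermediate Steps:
n(O) = 6 (n(O) = 2 + 4 = 6)
n(7)**2 = 6**2 = 36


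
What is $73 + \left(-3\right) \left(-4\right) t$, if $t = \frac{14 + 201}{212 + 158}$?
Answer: $\frac{2959}{37} \approx 79.973$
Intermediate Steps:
$t = \frac{43}{74}$ ($t = \frac{215}{370} = 215 \cdot \frac{1}{370} = \frac{43}{74} \approx 0.58108$)
$73 + \left(-3\right) \left(-4\right) t = 73 + \left(-3\right) \left(-4\right) \frac{43}{74} = 73 + 12 \cdot \frac{43}{74} = 73 + \frac{258}{37} = \frac{2959}{37}$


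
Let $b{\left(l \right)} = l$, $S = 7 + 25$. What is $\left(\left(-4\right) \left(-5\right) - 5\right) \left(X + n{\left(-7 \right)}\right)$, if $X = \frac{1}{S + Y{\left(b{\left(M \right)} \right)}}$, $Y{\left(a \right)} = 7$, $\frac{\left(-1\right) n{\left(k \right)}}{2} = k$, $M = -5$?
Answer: $\frac{2735}{13} \approx 210.38$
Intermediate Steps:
$S = 32$
$n{\left(k \right)} = - 2 k$
$X = \frac{1}{39}$ ($X = \frac{1}{32 + 7} = \frac{1}{39} \approx 0.025641$)
$\left(\left(-4\right) \left(-5\right) - 5\right) \left(X + n{\left(-7 \right)}\right) = \left(\left(-4\right) \left(-5\right) - 5\right) \left(\frac{1}{39} - -14\right) = \left(20 - 5\right) \left(\frac{1}{39} + 14\right) = 15 \cdot \frac{547}{39} = \frac{2735}{13}$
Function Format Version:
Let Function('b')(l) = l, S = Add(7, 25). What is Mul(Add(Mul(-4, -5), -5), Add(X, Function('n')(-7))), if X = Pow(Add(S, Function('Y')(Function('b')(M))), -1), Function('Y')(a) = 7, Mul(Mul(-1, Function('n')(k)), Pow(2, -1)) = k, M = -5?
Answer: Rational(2735, 13) ≈ 210.38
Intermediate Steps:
S = 32
Function('n')(k) = Mul(-2, k)
X = Rational(1, 39) (X = Pow(Add(32, 7), -1) = Pow(39, -1) = Rational(1, 39) ≈ 0.025641)
Mul(Add(Mul(-4, -5), -5), Add(X, Function('n')(-7))) = Mul(Add(Mul(-4, -5), -5), Add(Rational(1, 39), Mul(-2, -7))) = Mul(Add(20, -5), Add(Rational(1, 39), 14)) = Mul(15, Rational(547, 39)) = Rational(2735, 13)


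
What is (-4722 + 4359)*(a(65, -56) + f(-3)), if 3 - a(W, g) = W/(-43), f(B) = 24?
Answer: -445038/43 ≈ -10350.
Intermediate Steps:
a(W, g) = 3 + W/43 (a(W, g) = 3 - W/(-43) = 3 - W*(-1)/43 = 3 - (-1)*W/43 = 3 + W/43)
(-4722 + 4359)*(a(65, -56) + f(-3)) = (-4722 + 4359)*((3 + (1/43)*65) + 24) = -363*((3 + 65/43) + 24) = -363*(194/43 + 24) = -363*1226/43 = -445038/43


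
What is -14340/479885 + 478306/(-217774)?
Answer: -23265475397/10450647599 ≈ -2.2262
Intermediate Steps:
-14340/479885 + 478306/(-217774) = -14340*1/479885 + 478306*(-1/217774) = -2868/95977 - 239153/108887 = -23265475397/10450647599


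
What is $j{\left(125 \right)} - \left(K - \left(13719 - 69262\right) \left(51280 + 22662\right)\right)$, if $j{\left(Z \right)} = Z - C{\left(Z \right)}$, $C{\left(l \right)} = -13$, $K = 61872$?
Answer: $-4107022240$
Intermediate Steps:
$j{\left(Z \right)} = 13 + Z$ ($j{\left(Z \right)} = Z - -13 = Z + 13 = 13 + Z$)
$j{\left(125 \right)} - \left(K - \left(13719 - 69262\right) \left(51280 + 22662\right)\right) = \left(13 + 125\right) + \left(\left(13719 - 69262\right) \left(51280 + 22662\right) - 61872\right) = 138 - 4107022378 = -4107022240$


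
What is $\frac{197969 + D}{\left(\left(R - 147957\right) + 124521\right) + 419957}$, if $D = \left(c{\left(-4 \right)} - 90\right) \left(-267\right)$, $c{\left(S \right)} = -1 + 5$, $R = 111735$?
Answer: $\frac{220931}{508256} \approx 0.43468$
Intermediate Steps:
$c{\left(S \right)} = 4$
$D = 22962$ ($D = \left(4 - 90\right) \left(-267\right) = \left(-86\right) \left(-267\right) = 22962$)
$\frac{197969 + D}{\left(\left(R - 147957\right) + 124521\right) + 419957} = \frac{197969 + 22962}{\left(\left(111735 - 147957\right) + 124521\right) + 419957} = \frac{220931}{\left(-36222 + 124521\right) + 419957} = \frac{220931}{88299 + 419957} = \frac{220931}{508256}$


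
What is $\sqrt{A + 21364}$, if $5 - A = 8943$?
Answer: $\sqrt{12426} \approx 111.47$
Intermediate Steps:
$A = -8938$ ($A = 5 - 8943 = -8938$)
$\sqrt{A + 21364} = \sqrt{-8938 + 21364} = \sqrt{12426}$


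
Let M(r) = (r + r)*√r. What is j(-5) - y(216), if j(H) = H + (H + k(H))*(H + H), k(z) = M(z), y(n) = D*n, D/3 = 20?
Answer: -12915 + 100*I*√5 ≈ -12915.0 + 223.61*I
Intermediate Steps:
D = 60 (D = 3*20 = 60)
y(n) = 60*n
M(r) = 2*r^(3/2) (M(r) = (2*r)*√r = 2*r^(3/2))
k(z) = 2*z^(3/2)
j(H) = H + 2*H*(H + 2*H^(3/2)) (j(H) = H + (H + 2*H^(3/2))*(H + H) = H + (H + 2*H^(3/2))*(2*H) = H + 2*H*(H + 2*H^(3/2)))
j(-5) - y(216) = -5*(1 + 2*(-5) + 4*(-5)^(3/2)) - 60*216 = -5*(1 - 10 + 4*(-5*I*√5)) - 1*12960 = -5*(1 - 10 - 20*I*√5) - 12960 = -5*(-9 - 20*I*√5) - 12960 = (45 + 100*I*√5) - 12960 = -12915 + 100*I*√5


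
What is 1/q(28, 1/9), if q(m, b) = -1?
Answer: -1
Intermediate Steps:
1/q(28, 1/9) = 1/(-1) = -1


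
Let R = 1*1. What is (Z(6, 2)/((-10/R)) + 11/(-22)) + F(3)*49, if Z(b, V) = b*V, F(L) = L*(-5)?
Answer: -7367/10 ≈ -736.70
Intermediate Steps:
R = 1
F(L) = -5*L
Z(b, V) = V*b
(Z(6, 2)/((-10/R)) + 11/(-22)) + F(3)*49 = ((2*6)/((-10/1)) + 11/(-22)) - 5*3*49 = (12/((-10*1)) + 11*(-1/22)) - 15*49 = (12/(-10) - ½) - 735 = (12*(-⅒) - ½) - 735 = (-6/5 - ½) - 735 = -17/10 - 735 = -7367/10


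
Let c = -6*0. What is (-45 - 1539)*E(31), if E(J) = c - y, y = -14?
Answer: -22176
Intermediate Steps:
c = 0
E(J) = 14 (E(J) = 0 - 1*(-14) = 0 + 14 = 14)
(-45 - 1539)*E(31) = (-45 - 1539)*14 = -1584*14 = -22176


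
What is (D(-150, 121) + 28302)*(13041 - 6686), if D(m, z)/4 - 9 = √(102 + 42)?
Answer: 180393030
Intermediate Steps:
D(m, z) = 84 (D(m, z) = 36 + 4*√(102 + 42) = 36 + 4*√144 = 36 + 4*12 = 36 + 48 = 84)
(D(-150, 121) + 28302)*(13041 - 6686) = (84 + 28302)*(13041 - 6686) = 28386*6355 = 180393030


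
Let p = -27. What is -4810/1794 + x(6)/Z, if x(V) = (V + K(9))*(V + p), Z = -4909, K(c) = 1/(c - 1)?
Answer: -7194319/2709768 ≈ -2.6550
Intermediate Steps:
K(c) = 1/(-1 + c)
x(V) = (-27 + V)*(⅛ + V) (x(V) = (V + 1/(-1 + 9))*(V - 27) = (V + 1/8)*(-27 + V) = (V + ⅛)*(-27 + V) = (⅛ + V)*(-27 + V) = (-27 + V)*(⅛ + V))
-4810/1794 + x(6)/Z = -4810/1794 + (-27/8 + 6² - 215/8*6)/(-4909) = -4810*1/1794 + (-27/8 + 36 - 645/4)*(-1/4909) = -185/69 - 1029/8*(-1/4909) = -185/69 + 1029/39272 = -7194319/2709768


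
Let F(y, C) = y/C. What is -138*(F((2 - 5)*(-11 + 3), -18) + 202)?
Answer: -27692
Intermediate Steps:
-138*(F((2 - 5)*(-11 + 3), -18) + 202) = -138*(((2 - 5)*(-11 + 3))/(-18) + 202) = -138*(-3*(-8)*(-1/18) + 202) = -138*(24*(-1/18) + 202) = -138*(-4/3 + 202) = -138*602/3 = -27692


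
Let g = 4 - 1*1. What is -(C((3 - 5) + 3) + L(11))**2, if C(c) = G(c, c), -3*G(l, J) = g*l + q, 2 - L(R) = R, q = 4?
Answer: -1156/9 ≈ -128.44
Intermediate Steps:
g = 3 (g = 4 - 1 = 3)
L(R) = 2 - R
G(l, J) = -4/3 - l (G(l, J) = -(3*l + 4)/3 = -(4 + 3*l)/3 = -4/3 - l)
C(c) = -4/3 - c
-(C((3 - 5) + 3) + L(11))**2 = -((-4/3 - ((3 - 5) + 3)) + (2 - 1*11))**2 = -((-4/3 - (-2 + 3)) + (2 - 11))**2 = -((-4/3 - 1*1) - 9)**2 = -((-4/3 - 1) - 9)**2 = -(-7/3 - 9)**2 = -(-34/3)**2 = -1*1156/9 = -1156/9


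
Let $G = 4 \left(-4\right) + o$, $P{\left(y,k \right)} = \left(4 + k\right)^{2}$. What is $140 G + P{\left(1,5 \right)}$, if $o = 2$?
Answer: $-1879$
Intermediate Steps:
$G = -14$ ($G = 4 \left(-4\right) + 2 = -16 + 2 = -14$)
$140 G + P{\left(1,5 \right)} = 140 \left(-14\right) + \left(4 + 5\right)^{2} = -1960 + 9^{2} = -1960 + 81 = -1879$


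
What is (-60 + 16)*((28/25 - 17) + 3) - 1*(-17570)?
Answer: 453418/25 ≈ 18137.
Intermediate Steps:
(-60 + 16)*((28/25 - 17) + 3) - 1*(-17570) = -44*((28*(1/25) - 17) + 3) + 17570 = -44*((28/25 - 17) + 3) + 17570 = -44*(-397/25 + 3) + 17570 = -44*(-322/25) + 17570 = 14168/25 + 17570 = 453418/25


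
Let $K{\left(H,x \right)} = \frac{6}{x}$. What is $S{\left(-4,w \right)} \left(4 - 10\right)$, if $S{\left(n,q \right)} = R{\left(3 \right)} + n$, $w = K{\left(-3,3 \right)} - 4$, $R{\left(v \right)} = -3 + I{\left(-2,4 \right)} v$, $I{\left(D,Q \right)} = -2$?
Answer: $78$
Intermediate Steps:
$R{\left(v \right)} = -3 - 2 v$
$w = -2$ ($w = \frac{6}{3} - 4 = 6 \cdot \frac{1}{3} - 4 = 2 - 4 = -2$)
$S{\left(n,q \right)} = -9 + n$ ($S{\left(n,q \right)} = \left(-3 - 6\right) + n = -9 + n$)
$S{\left(-4,w \right)} \left(4 - 10\right) = \left(-9 - 4\right) \left(4 - 10\right) = \left(-13\right) \left(-6\right) = 78$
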